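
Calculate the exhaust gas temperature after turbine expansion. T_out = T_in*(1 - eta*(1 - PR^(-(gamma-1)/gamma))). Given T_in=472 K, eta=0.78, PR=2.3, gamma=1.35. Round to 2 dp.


T_out = T_in * (1 - eta * (1 - PR^(-(gamma-1)/gamma)))
Exponent = -(1.35-1)/1.35 = -0.25925926
PR^exp = 2.3^(-0.25925926) = 0.80578413
Factor = 1 - 0.78*(1 - 0.80578413) = 0.84851162
T_out = 472 * 0.84851162 = 400.50 K


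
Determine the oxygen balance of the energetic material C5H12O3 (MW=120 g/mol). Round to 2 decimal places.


OB = -1600 * (2C + H/2 - O) / MW
Inner = 2*5 + 12/2 - 3 = 13.00
OB = -1600 * 13.00 / 120 = -173.33%


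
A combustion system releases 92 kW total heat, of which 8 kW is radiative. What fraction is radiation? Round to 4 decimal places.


f_rad = Q_rad / Q_total
f_rad = 8 / 92 = 0.0870


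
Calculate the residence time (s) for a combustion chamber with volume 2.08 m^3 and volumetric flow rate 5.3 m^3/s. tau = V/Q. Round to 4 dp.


tau = V / Q_flow
tau = 2.08 / 5.3 = 0.3925 s


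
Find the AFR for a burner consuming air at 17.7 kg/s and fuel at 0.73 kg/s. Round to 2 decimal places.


AFR = m_air / m_fuel
AFR = 17.7 / 0.73 = 24.25


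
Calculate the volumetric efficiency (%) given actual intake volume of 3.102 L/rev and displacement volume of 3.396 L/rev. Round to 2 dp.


eta_v = (V_actual / V_disp) * 100
Ratio = 3.102 / 3.396 = 0.9134
eta_v = 0.9134 * 100 = 91.34%


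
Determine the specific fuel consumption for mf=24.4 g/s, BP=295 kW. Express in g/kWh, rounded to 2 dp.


SFC = (mf / BP) * 3600
Rate = 24.4 / 295 = 0.082712 g/(s*kW)
SFC = 0.082712 * 3600 = 297.76 g/kWh


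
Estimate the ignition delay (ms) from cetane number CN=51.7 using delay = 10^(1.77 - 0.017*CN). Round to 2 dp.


delay = 10^(1.77 - 0.017*CN)
Exponent = 1.77 - 0.017*51.7 = 0.8911
delay = 10^0.8911 = 7.78 ms


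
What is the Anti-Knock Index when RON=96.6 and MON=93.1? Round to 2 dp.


AKI = (RON + MON) / 2
AKI = (96.6 + 93.1) / 2
AKI = 189.7 / 2 = 94.85


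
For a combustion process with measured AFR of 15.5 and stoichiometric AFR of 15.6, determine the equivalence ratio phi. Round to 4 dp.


phi = AFR_stoich / AFR_actual
phi = 15.6 / 15.5 = 1.0065


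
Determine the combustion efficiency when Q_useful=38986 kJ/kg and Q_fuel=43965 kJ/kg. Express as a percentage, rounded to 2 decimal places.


Efficiency = (Q_useful / Q_fuel) * 100
Efficiency = (38986 / 43965) * 100
Efficiency = 0.8868 * 100 = 88.68%


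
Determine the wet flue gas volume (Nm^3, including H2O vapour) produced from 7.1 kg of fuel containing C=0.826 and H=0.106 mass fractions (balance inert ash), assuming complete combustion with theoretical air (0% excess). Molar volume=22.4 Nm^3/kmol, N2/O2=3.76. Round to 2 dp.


Per kg fuel: CO2 = (C/12 kmol)*22.4 = (0.826/12)*22.4 = 1.54187 Nm^3
Per kg fuel: H2O = (H/2 kmol)*22.4 = (0.106/2)*22.4 = 1.18720 Nm^3
O2 needed per kg fuel = C/12 + H/4 = 0.826/12 + 0.106/4 = 0.09533333 kmol
Per kg fuel: N2 = O2*3.76*22.4 = 0.09533333*3.76*22.4 = 8.02935 Nm^3
Total per kg = 1.54187 + 1.18720 + 8.02935 = 10.75842 Nm^3
Total = 10.75842 * 7.1 = 76.38 Nm^3


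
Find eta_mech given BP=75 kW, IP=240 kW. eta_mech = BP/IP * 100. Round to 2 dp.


eta_mech = (BP / IP) * 100
Ratio = 75 / 240 = 0.3125
eta_mech = 0.3125 * 100 = 31.25%


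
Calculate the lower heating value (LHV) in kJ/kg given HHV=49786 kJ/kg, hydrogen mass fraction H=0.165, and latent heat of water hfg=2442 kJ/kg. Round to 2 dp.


LHV = HHV - hfg * 9 * H
Water correction = 2442 * 9 * 0.165 = 3626.370 kJ/kg
LHV = 49786 - 3626.370 = 46159.63 kJ/kg


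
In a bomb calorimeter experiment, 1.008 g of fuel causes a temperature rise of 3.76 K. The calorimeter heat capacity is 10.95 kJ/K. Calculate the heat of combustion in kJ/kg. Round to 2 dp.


Hc = C_cal * delta_T / m_fuel
Q_released = 10.95 * 3.76 = 41.1720 kJ
m_fuel = 1.008 g = 1.008/1000 kg = 0.001008 kg
Hc = 41.1720 / 0.001008 = 40845.24 kJ/kg


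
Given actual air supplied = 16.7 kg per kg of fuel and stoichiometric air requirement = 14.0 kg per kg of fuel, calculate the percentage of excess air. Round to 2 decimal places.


Excess air = actual - stoichiometric = 16.7 - 14.0 = 2.70 kg/kg fuel
Excess air % = (excess / stoich) * 100 = (2.70 / 14.0) * 100 = 19.29%


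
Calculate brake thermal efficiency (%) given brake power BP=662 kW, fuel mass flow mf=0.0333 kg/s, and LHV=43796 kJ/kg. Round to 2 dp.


eta_BTE = (BP / (mf * LHV)) * 100
Denominator = 0.0333 * 43796 = 1458.4068 kW
eta_BTE = (662 / 1458.4068) * 100 = 45.39%


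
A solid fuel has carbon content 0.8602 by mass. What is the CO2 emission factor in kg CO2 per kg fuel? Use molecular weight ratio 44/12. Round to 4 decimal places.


EF = C_frac * (M_CO2 / M_C)
EF = 0.8602 * (44/12)
EF = 0.8602 * 3.666667 = 3.1541 kg_CO2/kg_fuel


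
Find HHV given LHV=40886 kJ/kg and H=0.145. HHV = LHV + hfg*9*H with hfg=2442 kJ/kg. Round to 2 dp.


HHV = LHV + hfg * 9 * H
Water addition = 2442 * 9 * 0.145 = 3186.810 kJ/kg
HHV = 40886 + 3186.810 = 44072.81 kJ/kg


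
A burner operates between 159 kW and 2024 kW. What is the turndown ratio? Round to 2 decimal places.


TDR = Q_max / Q_min
TDR = 2024 / 159 = 12.73


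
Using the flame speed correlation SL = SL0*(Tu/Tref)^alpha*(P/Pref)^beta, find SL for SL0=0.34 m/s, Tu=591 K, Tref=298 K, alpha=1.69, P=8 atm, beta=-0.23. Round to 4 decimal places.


SL = SL0 * (Tu/Tref)^alpha * (P/Pref)^beta
T ratio = 591/298 = 1.98322148
(T ratio)^alpha = 1.98322148^1.69 = 3.180954
(P/Pref)^beta = 8^(-0.23) = 0.619854
SL = 0.34 * 3.180954 * 0.619854 = 0.6704 m/s


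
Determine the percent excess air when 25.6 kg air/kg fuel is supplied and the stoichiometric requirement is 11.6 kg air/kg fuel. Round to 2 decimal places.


Excess air = actual - stoichiometric = 25.6 - 11.6 = 14.00 kg/kg fuel
Excess air % = (excess / stoich) * 100 = (14.00 / 11.6) * 100 = 120.69%


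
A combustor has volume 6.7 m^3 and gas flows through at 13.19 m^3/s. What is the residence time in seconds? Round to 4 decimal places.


tau = V / Q_flow
tau = 6.7 / 13.19 = 0.5080 s


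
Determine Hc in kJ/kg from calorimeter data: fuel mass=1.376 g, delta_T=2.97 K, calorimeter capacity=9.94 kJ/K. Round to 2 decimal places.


Hc = C_cal * delta_T / m_fuel
Q_released = 9.94 * 2.97 = 29.5218 kJ
m_fuel = 1.376 g = 1.376/1000 kg = 0.001376 kg
Hc = 29.5218 / 0.001376 = 21454.80 kJ/kg


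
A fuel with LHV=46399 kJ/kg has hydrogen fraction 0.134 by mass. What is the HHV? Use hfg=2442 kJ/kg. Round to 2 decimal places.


HHV = LHV + hfg * 9 * H
Water addition = 2442 * 9 * 0.134 = 2945.052 kJ/kg
HHV = 46399 + 2945.052 = 49344.05 kJ/kg


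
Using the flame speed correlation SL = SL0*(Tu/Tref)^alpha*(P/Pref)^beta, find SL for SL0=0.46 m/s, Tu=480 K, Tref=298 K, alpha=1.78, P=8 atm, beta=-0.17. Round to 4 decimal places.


SL = SL0 * (Tu/Tref)^alpha * (P/Pref)^beta
T ratio = 480/298 = 1.61073826
(T ratio)^alpha = 1.61073826^1.78 = 2.336170
(P/Pref)^beta = 8^(-0.17) = 0.702222
SL = 0.46 * 2.336170 * 0.702222 = 0.7546 m/s


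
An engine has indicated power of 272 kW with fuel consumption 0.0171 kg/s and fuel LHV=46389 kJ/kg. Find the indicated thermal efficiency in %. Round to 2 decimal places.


eta_ith = (IP / (mf * LHV)) * 100
Denominator = 0.0171 * 46389 = 793.2519 kW
eta_ith = (272 / 793.2519) * 100 = 34.29%


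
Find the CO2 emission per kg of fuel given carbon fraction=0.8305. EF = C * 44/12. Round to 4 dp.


EF = C_frac * (M_CO2 / M_C)
EF = 0.8305 * (44/12)
EF = 0.8305 * 3.666667 = 3.0452 kg_CO2/kg_fuel


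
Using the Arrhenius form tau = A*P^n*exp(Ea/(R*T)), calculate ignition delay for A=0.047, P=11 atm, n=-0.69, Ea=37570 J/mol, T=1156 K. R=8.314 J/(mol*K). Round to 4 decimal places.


tau = A * P^n * exp(Ea/(R*T))
P^n = 11^(-0.69) = 0.19117850
Ea/(R*T) = 37570/(8.314*1156) = 3.909069
exp(Ea/(R*T)) = 49.852520
tau = 0.047 * 0.19117850 * 49.852520 = 0.4479 ms


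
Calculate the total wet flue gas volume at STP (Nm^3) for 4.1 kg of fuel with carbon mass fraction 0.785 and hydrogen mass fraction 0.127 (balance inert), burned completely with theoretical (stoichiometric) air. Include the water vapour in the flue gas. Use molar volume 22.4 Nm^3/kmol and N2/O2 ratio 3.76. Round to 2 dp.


Per kg fuel: CO2 = (C/12 kmol)*22.4 = (0.785/12)*22.4 = 1.46533 Nm^3
Per kg fuel: H2O = (H/2 kmol)*22.4 = (0.127/2)*22.4 = 1.42240 Nm^3
O2 needed per kg fuel = C/12 + H/4 = 0.785/12 + 0.127/4 = 0.09716667 kmol
Per kg fuel: N2 = O2*3.76*22.4 = 0.09716667*3.76*22.4 = 8.18377 Nm^3
Total per kg = 1.46533 + 1.42240 + 8.18377 = 11.07150 Nm^3
Total = 11.07150 * 4.1 = 45.39 Nm^3


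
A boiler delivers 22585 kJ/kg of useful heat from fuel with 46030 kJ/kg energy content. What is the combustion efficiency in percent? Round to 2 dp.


Efficiency = (Q_useful / Q_fuel) * 100
Efficiency = (22585 / 46030) * 100
Efficiency = 0.4907 * 100 = 49.07%


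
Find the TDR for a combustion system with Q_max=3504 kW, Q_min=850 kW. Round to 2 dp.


TDR = Q_max / Q_min
TDR = 3504 / 850 = 4.12


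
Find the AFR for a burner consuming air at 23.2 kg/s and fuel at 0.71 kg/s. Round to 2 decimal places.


AFR = m_air / m_fuel
AFR = 23.2 / 0.71 = 32.68


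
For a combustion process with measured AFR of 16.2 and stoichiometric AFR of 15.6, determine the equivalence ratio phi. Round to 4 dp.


phi = AFR_stoich / AFR_actual
phi = 15.6 / 16.2 = 0.9630


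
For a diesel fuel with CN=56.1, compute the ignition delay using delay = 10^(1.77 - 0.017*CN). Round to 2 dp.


delay = 10^(1.77 - 0.017*CN)
Exponent = 1.77 - 0.017*56.1 = 0.8163
delay = 10^0.8163 = 6.55 ms


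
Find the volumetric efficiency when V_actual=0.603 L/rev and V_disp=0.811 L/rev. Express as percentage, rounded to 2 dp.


eta_v = (V_actual / V_disp) * 100
Ratio = 0.603 / 0.811 = 0.7435
eta_v = 0.7435 * 100 = 74.35%


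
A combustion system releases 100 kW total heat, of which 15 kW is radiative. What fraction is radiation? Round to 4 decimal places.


f_rad = Q_rad / Q_total
f_rad = 15 / 100 = 0.1500


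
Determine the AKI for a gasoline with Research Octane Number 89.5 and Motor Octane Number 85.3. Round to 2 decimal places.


AKI = (RON + MON) / 2
AKI = (89.5 + 85.3) / 2
AKI = 174.8 / 2 = 87.40


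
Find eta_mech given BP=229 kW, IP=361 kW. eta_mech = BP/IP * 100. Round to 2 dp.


eta_mech = (BP / IP) * 100
Ratio = 229 / 361 = 0.6343
eta_mech = 0.6343 * 100 = 63.43%


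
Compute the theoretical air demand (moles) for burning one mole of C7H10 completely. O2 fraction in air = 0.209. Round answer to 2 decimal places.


Balanced combustion: C7H10 + 9.5 O2 -> 7 CO2 + 5 H2O
O2 needed = C + H/4 = 7 + 10/4 = 9.50 moles
Air moles = O2 / 0.209 = 9.50 / 0.209 = 45.45 moles air


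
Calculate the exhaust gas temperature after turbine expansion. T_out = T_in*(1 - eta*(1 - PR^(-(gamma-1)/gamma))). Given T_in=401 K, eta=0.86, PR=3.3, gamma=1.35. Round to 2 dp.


T_out = T_in * (1 - eta * (1 - PR^(-(gamma-1)/gamma)))
Exponent = -(1.35-1)/1.35 = -0.25925926
PR^exp = 3.3^(-0.25925926) = 0.73378775
Factor = 1 - 0.86*(1 - 0.73378775) = 0.77105747
T_out = 401 * 0.77105747 = 309.19 K


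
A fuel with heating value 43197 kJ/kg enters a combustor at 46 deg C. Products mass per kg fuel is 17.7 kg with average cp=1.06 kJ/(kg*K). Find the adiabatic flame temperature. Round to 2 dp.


T_ad = T_in + Hc / (m_p * cp)
Denominator = 17.7 * 1.06 = 18.7620
Temperature rise = 43197 / 18.7620 = 2302.37 K
T_ad = 46 + 2302.37 = 2348.37 deg C


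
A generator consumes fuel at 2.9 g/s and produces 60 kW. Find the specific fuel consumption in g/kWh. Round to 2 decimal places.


SFC = (mf / BP) * 3600
Rate = 2.9 / 60 = 0.048333 g/(s*kW)
SFC = 0.048333 * 3600 = 174.00 g/kWh


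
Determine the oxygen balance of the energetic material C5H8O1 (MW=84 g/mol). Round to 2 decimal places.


OB = -1600 * (2C + H/2 - O) / MW
Inner = 2*5 + 8/2 - 1 = 13.00
OB = -1600 * 13.00 / 84 = -247.62%


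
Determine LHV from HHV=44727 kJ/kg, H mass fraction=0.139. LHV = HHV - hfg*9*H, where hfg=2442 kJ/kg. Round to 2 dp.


LHV = HHV - hfg * 9 * H
Water correction = 2442 * 9 * 0.139 = 3054.942 kJ/kg
LHV = 44727 - 3054.942 = 41672.06 kJ/kg


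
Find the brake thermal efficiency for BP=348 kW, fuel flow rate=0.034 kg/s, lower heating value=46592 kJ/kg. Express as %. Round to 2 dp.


eta_BTE = (BP / (mf * LHV)) * 100
Denominator = 0.034 * 46592 = 1584.1280 kW
eta_BTE = (348 / 1584.1280) * 100 = 21.97%


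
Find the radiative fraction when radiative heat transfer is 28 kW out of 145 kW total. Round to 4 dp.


f_rad = Q_rad / Q_total
f_rad = 28 / 145 = 0.1931


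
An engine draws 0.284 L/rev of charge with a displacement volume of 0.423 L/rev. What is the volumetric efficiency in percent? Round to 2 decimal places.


eta_v = (V_actual / V_disp) * 100
Ratio = 0.284 / 0.423 = 0.6714
eta_v = 0.6714 * 100 = 67.14%


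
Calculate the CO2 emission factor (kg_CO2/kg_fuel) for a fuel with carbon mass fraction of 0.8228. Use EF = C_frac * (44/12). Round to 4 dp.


EF = C_frac * (M_CO2 / M_C)
EF = 0.8228 * (44/12)
EF = 0.8228 * 3.666667 = 3.0169 kg_CO2/kg_fuel


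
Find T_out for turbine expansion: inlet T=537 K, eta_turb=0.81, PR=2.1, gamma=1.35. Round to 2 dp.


T_out = T_in * (1 - eta * (1 - PR^(-(gamma-1)/gamma)))
Exponent = -(1.35-1)/1.35 = -0.25925926
PR^exp = 2.1^(-0.25925926) = 0.82501466
Factor = 1 - 0.81*(1 - 0.82501466) = 0.85826187
T_out = 537 * 0.85826187 = 460.89 K


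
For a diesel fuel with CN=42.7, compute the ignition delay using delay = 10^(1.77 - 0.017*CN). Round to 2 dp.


delay = 10^(1.77 - 0.017*CN)
Exponent = 1.77 - 0.017*42.7 = 1.0441
delay = 10^1.0441 = 11.07 ms


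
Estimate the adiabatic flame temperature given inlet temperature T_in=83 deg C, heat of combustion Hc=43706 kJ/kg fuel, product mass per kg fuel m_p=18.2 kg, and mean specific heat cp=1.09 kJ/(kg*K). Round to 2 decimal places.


T_ad = T_in + Hc / (m_p * cp)
Denominator = 18.2 * 1.09 = 19.8380
Temperature rise = 43706 / 19.8380 = 2203.15 K
T_ad = 83 + 2203.15 = 2286.15 deg C


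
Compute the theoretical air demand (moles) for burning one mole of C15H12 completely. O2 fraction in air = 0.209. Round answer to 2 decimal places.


Balanced combustion: C15H12 + 18 O2 -> 15 CO2 + 6 H2O
O2 needed = C + H/4 = 15 + 12/4 = 18.00 moles
Air moles = O2 / 0.209 = 18.00 / 0.209 = 86.12 moles air


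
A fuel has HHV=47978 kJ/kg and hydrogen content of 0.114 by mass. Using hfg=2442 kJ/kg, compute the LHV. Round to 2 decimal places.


LHV = HHV - hfg * 9 * H
Water correction = 2442 * 9 * 0.114 = 2505.492 kJ/kg
LHV = 47978 - 2505.492 = 45472.51 kJ/kg


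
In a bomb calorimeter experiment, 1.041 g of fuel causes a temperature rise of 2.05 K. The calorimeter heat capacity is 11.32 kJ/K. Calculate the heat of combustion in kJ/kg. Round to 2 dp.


Hc = C_cal * delta_T / m_fuel
Q_released = 11.32 * 2.05 = 23.2060 kJ
m_fuel = 1.041 g = 1.041/1000 kg = 0.001041 kg
Hc = 23.2060 / 0.001041 = 22292.03 kJ/kg


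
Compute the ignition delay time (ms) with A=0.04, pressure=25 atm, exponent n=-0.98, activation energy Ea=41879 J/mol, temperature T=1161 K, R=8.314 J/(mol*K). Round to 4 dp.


tau = A * P^n * exp(Ea/(R*T))
P^n = 25^(-0.98) = 0.04265980
Ea/(R*T) = 41879/(8.314*1161) = 4.338644
exp(Ea/(R*T)) = 76.603630
tau = 0.04 * 0.04265980 * 76.603630 = 0.1307 ms


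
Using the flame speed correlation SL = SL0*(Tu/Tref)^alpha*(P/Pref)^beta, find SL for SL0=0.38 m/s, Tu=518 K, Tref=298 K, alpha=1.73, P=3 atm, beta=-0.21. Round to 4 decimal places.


SL = SL0 * (Tu/Tref)^alpha * (P/Pref)^beta
T ratio = 518/298 = 1.73825503
(T ratio)^alpha = 1.73825503^1.73 = 2.602534
(P/Pref)^beta = 3^(-0.21) = 0.793971
SL = 0.38 * 2.602534 * 0.793971 = 0.7852 m/s


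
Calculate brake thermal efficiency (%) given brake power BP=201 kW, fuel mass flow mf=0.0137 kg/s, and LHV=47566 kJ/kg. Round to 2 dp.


eta_BTE = (BP / (mf * LHV)) * 100
Denominator = 0.0137 * 47566 = 651.6542 kW
eta_BTE = (201 / 651.6542) * 100 = 30.84%


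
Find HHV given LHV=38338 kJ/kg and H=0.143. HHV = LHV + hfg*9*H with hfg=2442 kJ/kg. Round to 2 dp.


HHV = LHV + hfg * 9 * H
Water addition = 2442 * 9 * 0.143 = 3142.854 kJ/kg
HHV = 38338 + 3142.854 = 41480.85 kJ/kg


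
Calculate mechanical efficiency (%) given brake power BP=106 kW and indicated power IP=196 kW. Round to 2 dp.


eta_mech = (BP / IP) * 100
Ratio = 106 / 196 = 0.5408
eta_mech = 0.5408 * 100 = 54.08%


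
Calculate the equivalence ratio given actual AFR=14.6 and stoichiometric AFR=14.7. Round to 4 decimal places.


phi = AFR_stoich / AFR_actual
phi = 14.7 / 14.6 = 1.0068


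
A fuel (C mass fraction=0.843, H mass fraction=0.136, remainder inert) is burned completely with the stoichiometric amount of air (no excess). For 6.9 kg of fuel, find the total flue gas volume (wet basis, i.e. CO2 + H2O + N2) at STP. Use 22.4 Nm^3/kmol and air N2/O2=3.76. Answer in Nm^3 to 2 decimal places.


Per kg fuel: CO2 = (C/12 kmol)*22.4 = (0.843/12)*22.4 = 1.57360 Nm^3
Per kg fuel: H2O = (H/2 kmol)*22.4 = (0.136/2)*22.4 = 1.52320 Nm^3
O2 needed per kg fuel = C/12 + H/4 = 0.843/12 + 0.136/4 = 0.10425000 kmol
Per kg fuel: N2 = O2*3.76*22.4 = 0.10425000*3.76*22.4 = 8.78035 Nm^3
Total per kg = 1.57360 + 1.52320 + 8.78035 = 11.87715 Nm^3
Total = 11.87715 * 6.9 = 81.95 Nm^3


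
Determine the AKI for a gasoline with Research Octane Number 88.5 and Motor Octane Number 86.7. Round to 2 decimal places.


AKI = (RON + MON) / 2
AKI = (88.5 + 86.7) / 2
AKI = 175.2 / 2 = 87.60


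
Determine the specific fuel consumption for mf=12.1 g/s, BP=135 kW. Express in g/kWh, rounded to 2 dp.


SFC = (mf / BP) * 3600
Rate = 12.1 / 135 = 0.089630 g/(s*kW)
SFC = 0.089630 * 3600 = 322.67 g/kWh


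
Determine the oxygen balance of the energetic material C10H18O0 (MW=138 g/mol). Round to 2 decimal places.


OB = -1600 * (2C + H/2 - O) / MW
Inner = 2*10 + 18/2 - 0 = 29.00
OB = -1600 * 29.00 / 138 = -336.23%


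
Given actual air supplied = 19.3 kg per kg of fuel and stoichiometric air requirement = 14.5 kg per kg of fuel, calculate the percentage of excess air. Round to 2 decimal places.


Excess air = actual - stoichiometric = 19.3 - 14.5 = 4.80 kg/kg fuel
Excess air % = (excess / stoich) * 100 = (4.80 / 14.5) * 100 = 33.10%


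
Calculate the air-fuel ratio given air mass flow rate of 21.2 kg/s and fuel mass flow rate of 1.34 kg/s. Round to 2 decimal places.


AFR = m_air / m_fuel
AFR = 21.2 / 1.34 = 15.82


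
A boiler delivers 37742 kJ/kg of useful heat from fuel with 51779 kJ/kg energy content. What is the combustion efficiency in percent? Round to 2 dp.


Efficiency = (Q_useful / Q_fuel) * 100
Efficiency = (37742 / 51779) * 100
Efficiency = 0.7289 * 100 = 72.89%


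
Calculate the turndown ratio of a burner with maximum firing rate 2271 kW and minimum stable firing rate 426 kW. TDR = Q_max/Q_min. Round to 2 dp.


TDR = Q_max / Q_min
TDR = 2271 / 426 = 5.33


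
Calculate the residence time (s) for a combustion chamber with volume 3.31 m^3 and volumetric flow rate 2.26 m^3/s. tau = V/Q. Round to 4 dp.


tau = V / Q_flow
tau = 3.31 / 2.26 = 1.4646 s


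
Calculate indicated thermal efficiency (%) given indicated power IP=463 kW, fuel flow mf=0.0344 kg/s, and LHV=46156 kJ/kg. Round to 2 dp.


eta_ith = (IP / (mf * LHV)) * 100
Denominator = 0.0344 * 46156 = 1587.7664 kW
eta_ith = (463 / 1587.7664) * 100 = 29.16%


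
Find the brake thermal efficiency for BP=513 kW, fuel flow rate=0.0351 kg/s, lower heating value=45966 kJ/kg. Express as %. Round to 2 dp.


eta_BTE = (BP / (mf * LHV)) * 100
Denominator = 0.0351 * 45966 = 1613.4066 kW
eta_BTE = (513 / 1613.4066) * 100 = 31.80%


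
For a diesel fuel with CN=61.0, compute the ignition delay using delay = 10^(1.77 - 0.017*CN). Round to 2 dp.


delay = 10^(1.77 - 0.017*CN)
Exponent = 1.77 - 0.017*61.0 = 0.7330
delay = 10^0.7330 = 5.41 ms


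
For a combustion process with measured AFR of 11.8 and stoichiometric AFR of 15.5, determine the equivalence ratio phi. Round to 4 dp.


phi = AFR_stoich / AFR_actual
phi = 15.5 / 11.8 = 1.3136


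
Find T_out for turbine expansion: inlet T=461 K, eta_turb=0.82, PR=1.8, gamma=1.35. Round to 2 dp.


T_out = T_in * (1 - eta * (1 - PR^(-(gamma-1)/gamma)))
Exponent = -(1.35-1)/1.35 = -0.25925926
PR^exp = 1.8^(-0.25925926) = 0.85865408
Factor = 1 - 0.82*(1 - 0.85865408) = 0.88409635
T_out = 461 * 0.88409635 = 407.57 K


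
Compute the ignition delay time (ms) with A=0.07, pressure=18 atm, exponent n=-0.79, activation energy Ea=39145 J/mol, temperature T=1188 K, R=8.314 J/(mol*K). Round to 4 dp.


tau = A * P^n * exp(Ea/(R*T))
P^n = 18^(-0.79) = 0.10193767
Ea/(R*T) = 39145/(8.314*1188) = 3.963235
exp(Ea/(R*T)) = 52.627306
tau = 0.07 * 0.10193767 * 52.627306 = 0.3755 ms


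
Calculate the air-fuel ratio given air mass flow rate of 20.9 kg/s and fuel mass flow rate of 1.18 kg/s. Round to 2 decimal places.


AFR = m_air / m_fuel
AFR = 20.9 / 1.18 = 17.71


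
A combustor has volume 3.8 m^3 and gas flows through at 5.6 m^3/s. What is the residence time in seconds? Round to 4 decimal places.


tau = V / Q_flow
tau = 3.8 / 5.6 = 0.6786 s


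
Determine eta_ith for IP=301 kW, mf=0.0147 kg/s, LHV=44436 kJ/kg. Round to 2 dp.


eta_ith = (IP / (mf * LHV)) * 100
Denominator = 0.0147 * 44436 = 653.2092 kW
eta_ith = (301 / 653.2092) * 100 = 46.08%


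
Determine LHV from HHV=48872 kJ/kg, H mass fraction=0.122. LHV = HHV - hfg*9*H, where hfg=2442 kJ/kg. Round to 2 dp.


LHV = HHV - hfg * 9 * H
Water correction = 2442 * 9 * 0.122 = 2681.316 kJ/kg
LHV = 48872 - 2681.316 = 46190.68 kJ/kg


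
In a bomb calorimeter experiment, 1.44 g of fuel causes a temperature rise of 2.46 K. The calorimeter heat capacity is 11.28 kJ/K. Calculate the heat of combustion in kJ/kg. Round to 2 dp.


Hc = C_cal * delta_T / m_fuel
Q_released = 11.28 * 2.46 = 27.7488 kJ
m_fuel = 1.44 g = 1.44/1000 kg = 0.001440 kg
Hc = 27.7488 / 0.001440 = 19270.00 kJ/kg


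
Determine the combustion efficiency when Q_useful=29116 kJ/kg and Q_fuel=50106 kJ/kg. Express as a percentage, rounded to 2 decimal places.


Efficiency = (Q_useful / Q_fuel) * 100
Efficiency = (29116 / 50106) * 100
Efficiency = 0.5811 * 100 = 58.11%


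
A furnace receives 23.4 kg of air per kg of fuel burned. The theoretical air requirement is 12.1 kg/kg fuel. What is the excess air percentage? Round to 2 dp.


Excess air = actual - stoichiometric = 23.4 - 12.1 = 11.30 kg/kg fuel
Excess air % = (excess / stoich) * 100 = (11.30 / 12.1) * 100 = 93.39%


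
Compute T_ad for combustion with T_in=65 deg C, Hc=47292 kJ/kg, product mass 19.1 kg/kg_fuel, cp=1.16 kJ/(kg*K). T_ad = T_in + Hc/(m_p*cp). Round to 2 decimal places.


T_ad = T_in + Hc / (m_p * cp)
Denominator = 19.1 * 1.16 = 22.1560
Temperature rise = 47292 / 22.1560 = 2134.50 K
T_ad = 65 + 2134.50 = 2199.50 deg C


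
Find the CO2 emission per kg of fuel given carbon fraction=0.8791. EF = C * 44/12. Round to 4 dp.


EF = C_frac * (M_CO2 / M_C)
EF = 0.8791 * (44/12)
EF = 0.8791 * 3.666667 = 3.2234 kg_CO2/kg_fuel


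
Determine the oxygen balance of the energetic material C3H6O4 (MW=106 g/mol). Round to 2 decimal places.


OB = -1600 * (2C + H/2 - O) / MW
Inner = 2*3 + 6/2 - 4 = 5.00
OB = -1600 * 5.00 / 106 = -75.47%


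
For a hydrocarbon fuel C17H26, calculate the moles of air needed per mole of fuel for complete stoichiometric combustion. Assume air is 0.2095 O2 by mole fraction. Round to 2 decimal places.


Balanced combustion: C17H26 + 23.5 O2 -> 17 CO2 + 13 H2O
O2 needed = C + H/4 = 17 + 26/4 = 23.50 moles
Air moles = O2 / 0.2095 = 23.50 / 0.2095 = 112.17 moles air


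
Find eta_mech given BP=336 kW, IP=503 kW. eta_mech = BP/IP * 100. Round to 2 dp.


eta_mech = (BP / IP) * 100
Ratio = 336 / 503 = 0.6680
eta_mech = 0.6680 * 100 = 66.80%


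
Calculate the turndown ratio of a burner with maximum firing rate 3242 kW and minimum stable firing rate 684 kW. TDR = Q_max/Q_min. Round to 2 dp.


TDR = Q_max / Q_min
TDR = 3242 / 684 = 4.74


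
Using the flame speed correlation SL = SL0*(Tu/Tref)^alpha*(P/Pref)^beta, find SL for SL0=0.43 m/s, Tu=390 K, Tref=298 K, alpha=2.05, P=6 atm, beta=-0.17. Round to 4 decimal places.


SL = SL0 * (Tu/Tref)^alpha * (P/Pref)^beta
T ratio = 390/298 = 1.30872483
(T ratio)^alpha = 1.30872483^2.05 = 1.735958
(P/Pref)^beta = 6^(-0.17) = 0.737419
SL = 0.43 * 1.735958 * 0.737419 = 0.5505 m/s


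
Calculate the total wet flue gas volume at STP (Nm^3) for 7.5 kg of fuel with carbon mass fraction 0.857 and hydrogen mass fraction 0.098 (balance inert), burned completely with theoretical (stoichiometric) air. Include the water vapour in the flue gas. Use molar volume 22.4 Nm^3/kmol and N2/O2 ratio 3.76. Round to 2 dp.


Per kg fuel: CO2 = (C/12 kmol)*22.4 = (0.857/12)*22.4 = 1.59973 Nm^3
Per kg fuel: H2O = (H/2 kmol)*22.4 = (0.098/2)*22.4 = 1.09760 Nm^3
O2 needed per kg fuel = C/12 + H/4 = 0.857/12 + 0.098/4 = 0.09591667 kmol
Per kg fuel: N2 = O2*3.76*22.4 = 0.09591667*3.76*22.4 = 8.07849 Nm^3
Total per kg = 1.59973 + 1.09760 + 8.07849 = 10.77582 Nm^3
Total = 10.77582 * 7.5 = 80.82 Nm^3


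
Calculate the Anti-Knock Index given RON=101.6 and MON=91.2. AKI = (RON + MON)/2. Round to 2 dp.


AKI = (RON + MON) / 2
AKI = (101.6 + 91.2) / 2
AKI = 192.8 / 2 = 96.40


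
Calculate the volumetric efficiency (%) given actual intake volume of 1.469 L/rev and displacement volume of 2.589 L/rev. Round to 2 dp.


eta_v = (V_actual / V_disp) * 100
Ratio = 1.469 / 2.589 = 0.5674
eta_v = 0.5674 * 100 = 56.74%


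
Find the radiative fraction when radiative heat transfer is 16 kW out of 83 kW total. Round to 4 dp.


f_rad = Q_rad / Q_total
f_rad = 16 / 83 = 0.1928


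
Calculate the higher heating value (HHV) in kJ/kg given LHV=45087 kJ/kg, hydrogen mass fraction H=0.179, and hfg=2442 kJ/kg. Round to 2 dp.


HHV = LHV + hfg * 9 * H
Water addition = 2442 * 9 * 0.179 = 3934.062 kJ/kg
HHV = 45087 + 3934.062 = 49021.06 kJ/kg


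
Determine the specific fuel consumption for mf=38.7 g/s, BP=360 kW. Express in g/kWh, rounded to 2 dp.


SFC = (mf / BP) * 3600
Rate = 38.7 / 360 = 0.107500 g/(s*kW)
SFC = 0.107500 * 3600 = 387.00 g/kWh


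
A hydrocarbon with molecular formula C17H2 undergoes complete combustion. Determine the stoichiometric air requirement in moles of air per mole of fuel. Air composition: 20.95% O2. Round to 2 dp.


Balanced combustion: C17H2 + 17.5 O2 -> 17 CO2 + 1 H2O
O2 needed = C + H/4 = 17 + 2/4 = 17.50 moles
Air moles = O2 / 0.2095 = 17.50 / 0.2095 = 83.53 moles air


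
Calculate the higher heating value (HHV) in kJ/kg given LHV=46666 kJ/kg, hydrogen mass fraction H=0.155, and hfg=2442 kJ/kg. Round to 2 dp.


HHV = LHV + hfg * 9 * H
Water addition = 2442 * 9 * 0.155 = 3406.590 kJ/kg
HHV = 46666 + 3406.590 = 50072.59 kJ/kg


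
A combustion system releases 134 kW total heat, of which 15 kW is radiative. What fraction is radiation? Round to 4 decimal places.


f_rad = Q_rad / Q_total
f_rad = 15 / 134 = 0.1119


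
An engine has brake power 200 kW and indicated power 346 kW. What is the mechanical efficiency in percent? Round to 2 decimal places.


eta_mech = (BP / IP) * 100
Ratio = 200 / 346 = 0.5780
eta_mech = 0.5780 * 100 = 57.80%


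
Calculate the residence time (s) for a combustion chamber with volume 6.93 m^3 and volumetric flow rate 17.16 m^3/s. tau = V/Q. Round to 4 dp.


tau = V / Q_flow
tau = 6.93 / 17.16 = 0.4038 s


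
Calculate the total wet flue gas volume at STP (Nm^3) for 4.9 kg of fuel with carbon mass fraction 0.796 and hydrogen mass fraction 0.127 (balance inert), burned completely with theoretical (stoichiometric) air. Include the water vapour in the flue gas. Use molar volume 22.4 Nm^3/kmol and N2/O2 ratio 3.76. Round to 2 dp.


Per kg fuel: CO2 = (C/12 kmol)*22.4 = (0.796/12)*22.4 = 1.48587 Nm^3
Per kg fuel: H2O = (H/2 kmol)*22.4 = (0.127/2)*22.4 = 1.42240 Nm^3
O2 needed per kg fuel = C/12 + H/4 = 0.796/12 + 0.127/4 = 0.09808333 kmol
Per kg fuel: N2 = O2*3.76*22.4 = 0.09808333*3.76*22.4 = 8.26097 Nm^3
Total per kg = 1.48587 + 1.42240 + 8.26097 = 11.16924 Nm^3
Total = 11.16924 * 4.9 = 54.73 Nm^3


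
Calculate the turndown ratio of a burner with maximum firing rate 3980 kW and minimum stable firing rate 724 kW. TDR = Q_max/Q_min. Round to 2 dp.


TDR = Q_max / Q_min
TDR = 3980 / 724 = 5.50


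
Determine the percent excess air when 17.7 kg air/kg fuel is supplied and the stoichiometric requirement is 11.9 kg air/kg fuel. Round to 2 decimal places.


Excess air = actual - stoichiometric = 17.7 - 11.9 = 5.80 kg/kg fuel
Excess air % = (excess / stoich) * 100 = (5.80 / 11.9) * 100 = 48.74%


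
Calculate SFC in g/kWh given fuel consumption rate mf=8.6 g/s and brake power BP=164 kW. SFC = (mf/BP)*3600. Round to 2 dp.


SFC = (mf / BP) * 3600
Rate = 8.6 / 164 = 0.052439 g/(s*kW)
SFC = 0.052439 * 3600 = 188.78 g/kWh


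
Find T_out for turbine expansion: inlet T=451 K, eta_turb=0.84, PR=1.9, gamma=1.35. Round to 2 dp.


T_out = T_in * (1 - eta * (1 - PR^(-(gamma-1)/gamma)))
Exponent = -(1.35-1)/1.35 = -0.25925926
PR^exp = 1.9^(-0.25925926) = 0.84670193
Factor = 1 - 0.84*(1 - 0.84670193) = 0.87122962
T_out = 451 * 0.87122962 = 392.92 K


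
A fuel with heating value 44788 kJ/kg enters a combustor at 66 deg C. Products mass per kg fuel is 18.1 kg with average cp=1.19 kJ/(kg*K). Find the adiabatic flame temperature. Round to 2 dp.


T_ad = T_in + Hc / (m_p * cp)
Denominator = 18.1 * 1.19 = 21.5390
Temperature rise = 44788 / 21.5390 = 2079.39 K
T_ad = 66 + 2079.39 = 2145.39 deg C


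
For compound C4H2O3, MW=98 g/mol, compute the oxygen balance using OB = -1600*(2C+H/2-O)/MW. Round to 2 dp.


OB = -1600 * (2C + H/2 - O) / MW
Inner = 2*4 + 2/2 - 3 = 6.00
OB = -1600 * 6.00 / 98 = -97.96%


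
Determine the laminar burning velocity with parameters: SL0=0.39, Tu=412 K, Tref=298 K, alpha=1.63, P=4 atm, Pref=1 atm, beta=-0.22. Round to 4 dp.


SL = SL0 * (Tu/Tref)^alpha * (P/Pref)^beta
T ratio = 412/298 = 1.38255034
(T ratio)^alpha = 1.38255034^1.63 = 1.695547
(P/Pref)^beta = 4^(-0.22) = 0.737135
SL = 0.39 * 1.695547 * 0.737135 = 0.4874 m/s


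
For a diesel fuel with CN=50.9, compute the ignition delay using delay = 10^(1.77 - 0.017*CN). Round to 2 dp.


delay = 10^(1.77 - 0.017*CN)
Exponent = 1.77 - 0.017*50.9 = 0.9047
delay = 10^0.9047 = 8.03 ms


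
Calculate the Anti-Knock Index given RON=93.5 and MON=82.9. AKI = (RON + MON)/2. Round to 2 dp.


AKI = (RON + MON) / 2
AKI = (93.5 + 82.9) / 2
AKI = 176.4 / 2 = 88.20


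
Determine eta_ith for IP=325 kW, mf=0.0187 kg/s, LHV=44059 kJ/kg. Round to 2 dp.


eta_ith = (IP / (mf * LHV)) * 100
Denominator = 0.0187 * 44059 = 823.9033 kW
eta_ith = (325 / 823.9033) * 100 = 39.45%


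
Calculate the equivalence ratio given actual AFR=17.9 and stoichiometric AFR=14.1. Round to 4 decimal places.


phi = AFR_stoich / AFR_actual
phi = 14.1 / 17.9 = 0.7877


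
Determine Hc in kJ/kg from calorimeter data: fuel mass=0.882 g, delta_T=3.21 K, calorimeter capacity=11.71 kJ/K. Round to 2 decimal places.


Hc = C_cal * delta_T / m_fuel
Q_released = 11.71 * 3.21 = 37.5891 kJ
m_fuel = 0.882 g = 0.882/1000 kg = 0.000882 kg
Hc = 37.5891 / 0.000882 = 42618.03 kJ/kg


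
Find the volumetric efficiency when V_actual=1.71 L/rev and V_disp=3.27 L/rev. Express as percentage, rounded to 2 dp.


eta_v = (V_actual / V_disp) * 100
Ratio = 1.71 / 3.27 = 0.5229
eta_v = 0.5229 * 100 = 52.29%


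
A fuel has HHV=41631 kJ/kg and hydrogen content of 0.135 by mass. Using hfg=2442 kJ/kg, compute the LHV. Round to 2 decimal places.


LHV = HHV - hfg * 9 * H
Water correction = 2442 * 9 * 0.135 = 2967.030 kJ/kg
LHV = 41631 - 2967.030 = 38663.97 kJ/kg


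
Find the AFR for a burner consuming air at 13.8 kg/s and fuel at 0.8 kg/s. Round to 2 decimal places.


AFR = m_air / m_fuel
AFR = 13.8 / 0.8 = 17.25


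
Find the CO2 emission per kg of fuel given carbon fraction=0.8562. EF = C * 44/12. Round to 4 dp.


EF = C_frac * (M_CO2 / M_C)
EF = 0.8562 * (44/12)
EF = 0.8562 * 3.666667 = 3.1394 kg_CO2/kg_fuel


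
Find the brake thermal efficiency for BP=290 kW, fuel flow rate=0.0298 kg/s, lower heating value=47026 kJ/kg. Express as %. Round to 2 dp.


eta_BTE = (BP / (mf * LHV)) * 100
Denominator = 0.0298 * 47026 = 1401.3748 kW
eta_BTE = (290 / 1401.3748) * 100 = 20.69%


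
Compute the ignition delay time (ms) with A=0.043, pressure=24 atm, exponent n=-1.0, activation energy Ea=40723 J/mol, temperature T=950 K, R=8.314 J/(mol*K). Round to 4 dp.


tau = A * P^n * exp(Ea/(R*T))
P^n = 24^(-1.0) = 0.04166667
Ea/(R*T) = 40723/(8.314*950) = 5.155920
exp(Ea/(R*T)) = 173.455248
tau = 0.043 * 0.04166667 * 173.455248 = 0.3108 ms


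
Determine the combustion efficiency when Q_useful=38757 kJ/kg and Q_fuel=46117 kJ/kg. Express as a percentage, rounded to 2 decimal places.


Efficiency = (Q_useful / Q_fuel) * 100
Efficiency = (38757 / 46117) * 100
Efficiency = 0.8404 * 100 = 84.04%


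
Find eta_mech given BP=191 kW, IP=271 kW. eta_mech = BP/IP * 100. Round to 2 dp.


eta_mech = (BP / IP) * 100
Ratio = 191 / 271 = 0.7048
eta_mech = 0.7048 * 100 = 70.48%


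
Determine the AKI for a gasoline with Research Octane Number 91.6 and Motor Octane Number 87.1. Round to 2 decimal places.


AKI = (RON + MON) / 2
AKI = (91.6 + 87.1) / 2
AKI = 178.7 / 2 = 89.35


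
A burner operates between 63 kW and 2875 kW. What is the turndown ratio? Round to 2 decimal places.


TDR = Q_max / Q_min
TDR = 2875 / 63 = 45.63


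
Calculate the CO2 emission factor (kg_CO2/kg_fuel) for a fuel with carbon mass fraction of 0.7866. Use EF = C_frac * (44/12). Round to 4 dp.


EF = C_frac * (M_CO2 / M_C)
EF = 0.7866 * (44/12)
EF = 0.7866 * 3.666667 = 2.8842 kg_CO2/kg_fuel


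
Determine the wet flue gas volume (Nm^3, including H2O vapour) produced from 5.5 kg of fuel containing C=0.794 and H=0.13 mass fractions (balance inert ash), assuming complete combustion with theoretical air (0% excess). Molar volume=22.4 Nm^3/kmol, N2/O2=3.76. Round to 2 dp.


Per kg fuel: CO2 = (C/12 kmol)*22.4 = (0.794/12)*22.4 = 1.48213 Nm^3
Per kg fuel: H2O = (H/2 kmol)*22.4 = (0.13/2)*22.4 = 1.45600 Nm^3
O2 needed per kg fuel = C/12 + H/4 = 0.794/12 + 0.13/4 = 0.09866667 kmol
Per kg fuel: N2 = O2*3.76*22.4 = 0.09866667*3.76*22.4 = 8.31010 Nm^3
Total per kg = 1.48213 + 1.45600 + 8.31010 = 11.24823 Nm^3
Total = 11.24823 * 5.5 = 61.87 Nm^3


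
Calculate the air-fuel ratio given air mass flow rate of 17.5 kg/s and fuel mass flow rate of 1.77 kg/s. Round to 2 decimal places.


AFR = m_air / m_fuel
AFR = 17.5 / 1.77 = 9.89


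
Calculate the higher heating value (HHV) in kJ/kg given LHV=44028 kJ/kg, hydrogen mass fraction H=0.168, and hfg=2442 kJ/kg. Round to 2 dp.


HHV = LHV + hfg * 9 * H
Water addition = 2442 * 9 * 0.168 = 3692.304 kJ/kg
HHV = 44028 + 3692.304 = 47720.30 kJ/kg


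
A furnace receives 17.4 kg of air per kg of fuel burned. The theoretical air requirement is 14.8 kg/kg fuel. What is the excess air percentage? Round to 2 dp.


Excess air = actual - stoichiometric = 17.4 - 14.8 = 2.60 kg/kg fuel
Excess air % = (excess / stoich) * 100 = (2.60 / 14.8) * 100 = 17.57%


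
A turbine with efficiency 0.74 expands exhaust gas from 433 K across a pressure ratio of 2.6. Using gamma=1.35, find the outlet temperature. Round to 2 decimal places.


T_out = T_in * (1 - eta * (1 - PR^(-(gamma-1)/gamma)))
Exponent = -(1.35-1)/1.35 = -0.25925926
PR^exp = 2.6^(-0.25925926) = 0.78057442
Factor = 1 - 0.74*(1 - 0.78057442) = 0.83762507
T_out = 433 * 0.83762507 = 362.69 K


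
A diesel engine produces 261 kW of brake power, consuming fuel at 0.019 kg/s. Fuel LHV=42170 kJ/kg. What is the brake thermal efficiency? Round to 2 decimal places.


eta_BTE = (BP / (mf * LHV)) * 100
Denominator = 0.019 * 42170 = 801.2300 kW
eta_BTE = (261 / 801.2300) * 100 = 32.57%


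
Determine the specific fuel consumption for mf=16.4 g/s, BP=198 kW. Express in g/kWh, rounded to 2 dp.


SFC = (mf / BP) * 3600
Rate = 16.4 / 198 = 0.082828 g/(s*kW)
SFC = 0.082828 * 3600 = 298.18 g/kWh


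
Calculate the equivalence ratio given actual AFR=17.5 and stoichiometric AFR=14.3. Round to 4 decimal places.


phi = AFR_stoich / AFR_actual
phi = 14.3 / 17.5 = 0.8171


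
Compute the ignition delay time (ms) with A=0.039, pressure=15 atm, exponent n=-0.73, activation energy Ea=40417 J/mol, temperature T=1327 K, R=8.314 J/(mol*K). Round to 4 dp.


tau = A * P^n * exp(Ea/(R*T))
P^n = 15^(-0.73) = 0.13850115
Ea/(R*T) = 40417/(8.314*1327) = 3.663390
exp(Ea/(R*T)) = 38.993298
tau = 0.039 * 0.13850115 * 38.993298 = 0.2106 ms


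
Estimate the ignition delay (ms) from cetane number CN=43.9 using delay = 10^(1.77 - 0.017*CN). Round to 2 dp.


delay = 10^(1.77 - 0.017*CN)
Exponent = 1.77 - 0.017*43.9 = 1.0237
delay = 10^1.0237 = 10.56 ms


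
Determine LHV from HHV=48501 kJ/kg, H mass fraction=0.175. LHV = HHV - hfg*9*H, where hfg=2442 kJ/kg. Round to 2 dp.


LHV = HHV - hfg * 9 * H
Water correction = 2442 * 9 * 0.175 = 3846.150 kJ/kg
LHV = 48501 - 3846.150 = 44654.85 kJ/kg


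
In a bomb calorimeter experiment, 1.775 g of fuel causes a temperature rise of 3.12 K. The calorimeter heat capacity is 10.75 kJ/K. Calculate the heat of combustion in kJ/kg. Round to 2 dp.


Hc = C_cal * delta_T / m_fuel
Q_released = 10.75 * 3.12 = 33.5400 kJ
m_fuel = 1.775 g = 1.775/1000 kg = 0.001775 kg
Hc = 33.5400 / 0.001775 = 18895.77 kJ/kg


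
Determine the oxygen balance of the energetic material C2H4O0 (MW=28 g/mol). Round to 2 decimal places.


OB = -1600 * (2C + H/2 - O) / MW
Inner = 2*2 + 4/2 - 0 = 6.00
OB = -1600 * 6.00 / 28 = -342.86%


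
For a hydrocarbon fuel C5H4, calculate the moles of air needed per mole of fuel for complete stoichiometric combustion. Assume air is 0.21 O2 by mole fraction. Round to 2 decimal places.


Balanced combustion: C5H4 + 6 O2 -> 5 CO2 + 2 H2O
O2 needed = C + H/4 = 5 + 4/4 = 6.00 moles
Air moles = O2 / 0.21 = 6.00 / 0.21 = 28.57 moles air


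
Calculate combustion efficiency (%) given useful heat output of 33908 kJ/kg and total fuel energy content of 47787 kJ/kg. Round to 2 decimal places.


Efficiency = (Q_useful / Q_fuel) * 100
Efficiency = (33908 / 47787) * 100
Efficiency = 0.7096 * 100 = 70.96%


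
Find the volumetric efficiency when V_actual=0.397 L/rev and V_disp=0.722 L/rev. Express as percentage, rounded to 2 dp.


eta_v = (V_actual / V_disp) * 100
Ratio = 0.397 / 0.722 = 0.5499
eta_v = 0.5499 * 100 = 54.99%


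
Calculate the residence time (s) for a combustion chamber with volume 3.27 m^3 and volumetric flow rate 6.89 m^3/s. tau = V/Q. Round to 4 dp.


tau = V / Q_flow
tau = 3.27 / 6.89 = 0.4746 s


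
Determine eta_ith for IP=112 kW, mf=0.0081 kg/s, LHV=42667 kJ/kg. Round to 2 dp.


eta_ith = (IP / (mf * LHV)) * 100
Denominator = 0.0081 * 42667 = 345.6027 kW
eta_ith = (112 / 345.6027) * 100 = 32.41%


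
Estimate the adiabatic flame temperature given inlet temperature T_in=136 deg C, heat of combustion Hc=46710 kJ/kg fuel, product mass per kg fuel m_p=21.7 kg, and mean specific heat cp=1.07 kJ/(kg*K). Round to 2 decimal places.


T_ad = T_in + Hc / (m_p * cp)
Denominator = 21.7 * 1.07 = 23.2190
Temperature rise = 46710 / 23.2190 = 2011.71 K
T_ad = 136 + 2011.71 = 2147.71 deg C


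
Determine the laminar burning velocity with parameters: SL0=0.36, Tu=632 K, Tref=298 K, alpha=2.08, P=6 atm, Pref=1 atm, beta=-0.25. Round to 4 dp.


SL = SL0 * (Tu/Tref)^alpha * (P/Pref)^beta
T ratio = 632/298 = 2.12080537
(T ratio)^alpha = 2.12080537^2.08 = 4.776631
(P/Pref)^beta = 6^(-0.25) = 0.638943
SL = 0.36 * 4.776631 * 0.638943 = 1.0987 m/s
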